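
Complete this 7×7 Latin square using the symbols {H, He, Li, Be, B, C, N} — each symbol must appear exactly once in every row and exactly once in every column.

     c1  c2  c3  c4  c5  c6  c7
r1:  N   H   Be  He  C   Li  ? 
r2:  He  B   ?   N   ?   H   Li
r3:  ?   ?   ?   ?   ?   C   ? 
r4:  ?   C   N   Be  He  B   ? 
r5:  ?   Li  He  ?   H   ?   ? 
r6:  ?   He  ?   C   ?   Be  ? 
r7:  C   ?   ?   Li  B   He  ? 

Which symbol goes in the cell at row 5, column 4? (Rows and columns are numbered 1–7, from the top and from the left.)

B

(r1,c7): row 1 has {H,He,Li,Be,C,N}; column 7 has {Li}, so it must be B.
(r2,c3): row 2 has {H,He,Li,B,N}; column 3 has {He,Be,N}, so it must be C.
(r2,c5): row 2 has {H,He,Li,B,C,N}; column 5 has {H,He,B,C}, so it must be Be.
(r4,c7): row 4 has {He,Be,B,C,N}; column 7 has {Li,B}, so it must be H.
(r5,c4): row 5 has {H,He,Li}; column 4 has {He,Li,Be,C,N}, so it must be B.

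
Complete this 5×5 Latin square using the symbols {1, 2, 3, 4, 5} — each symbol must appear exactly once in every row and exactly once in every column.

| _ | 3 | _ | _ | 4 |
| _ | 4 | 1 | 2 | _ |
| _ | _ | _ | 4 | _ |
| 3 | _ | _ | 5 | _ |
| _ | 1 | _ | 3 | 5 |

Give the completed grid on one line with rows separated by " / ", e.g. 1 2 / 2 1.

(r1,c4) = 1
(r2,c1) = 5
(r2,c5) = 3
(r4,c2) = 2
(r4,c3) = 4
(r4,c5) = 1
(r5,c3) = 2
(r1,c1) = 2
(r1,c3) = 5
(r3,c1) = 1
(r3,c2) = 5
(r3,c3) = 3
(r3,c5) = 2
(r5,c1) = 4

2 3 5 1 4 / 5 4 1 2 3 / 1 5 3 4 2 / 3 2 4 5 1 / 4 1 2 3 5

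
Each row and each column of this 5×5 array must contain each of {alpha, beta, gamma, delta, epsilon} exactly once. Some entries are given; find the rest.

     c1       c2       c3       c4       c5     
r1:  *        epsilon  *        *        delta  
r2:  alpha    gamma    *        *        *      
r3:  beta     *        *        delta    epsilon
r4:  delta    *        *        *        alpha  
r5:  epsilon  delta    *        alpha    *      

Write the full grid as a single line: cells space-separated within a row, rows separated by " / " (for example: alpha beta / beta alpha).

row 1 has {delta,epsilon}; column 1 has {alpha,beta,delta,epsilon} — only gamma is left for (r1,c1).
row 1 has {gamma,delta,epsilon}; column 4 has {alpha,delta} — only beta is left for (r1,c4).
row 2 has {alpha,gamma}; column 4 has {alpha,beta,delta} — only epsilon is left for (r2,c4).
row 2 has {alpha,gamma,epsilon}; column 5 has {alpha,delta,epsilon} — only beta is left for (r2,c5).
row 3 has {beta,delta,epsilon}; column 2 has {gamma,delta,epsilon} — only alpha is left for (r3,c2).
row 3 has {alpha,beta,delta,epsilon}; column 3 is empty so far — only gamma is left for (r3,c3).
row 4 has {alpha,delta}; column 2 has {alpha,gamma,delta,epsilon} — only beta is left for (r4,c2).
row 4 has {alpha,beta,delta}; column 3 has {gamma} — only epsilon is left for (r4,c3).
row 4 has {alpha,beta,delta,epsilon}; column 4 has {alpha,beta,delta,epsilon} — only gamma is left for (r4,c4).
row 5 has {alpha,delta,epsilon}; column 3 has {gamma,epsilon} — only beta is left for (r5,c3).
row 5 has {alpha,beta,delta,epsilon}; column 5 has {alpha,beta,delta,epsilon} — only gamma is left for (r5,c5).
row 1 has {beta,gamma,delta,epsilon}; column 3 has {beta,gamma,epsilon} — only alpha is left for (r1,c3).
row 2 has {alpha,beta,gamma,epsilon}; column 3 has {alpha,beta,gamma,epsilon} — only delta is left for (r2,c3).

gamma epsilon alpha beta delta / alpha gamma delta epsilon beta / beta alpha gamma delta epsilon / delta beta epsilon gamma alpha / epsilon delta beta alpha gamma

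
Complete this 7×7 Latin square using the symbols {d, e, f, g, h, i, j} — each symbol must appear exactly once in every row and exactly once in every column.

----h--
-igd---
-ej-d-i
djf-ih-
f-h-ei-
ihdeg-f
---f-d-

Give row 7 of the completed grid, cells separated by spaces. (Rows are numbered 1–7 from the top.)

e g i f j d h

row 4 has {d,f,h,i,j}; column 4 has {d,e,f} — only g is left for (r4,c4).
row 4 has {d,f,g,h,i,j}; column 7 has {f,i} — only e is left for (r4,c7).
row 5 has {e,f,h,i}; column 4 has {d,e,f,g} — only j is left for (r5,c4).
row 6 has {d,e,f,g,h,i}; column 6 has {d,h,i} — only j is left for (r6,c6).
row 7 has {d,f}; column 2 has {e,h,i,j} — only g is left for (r7,c2).
row 7 has {d,f,g}; column 5 has {d,e,g,h,i} — only j is left for (r7,c5).
row 7 has {d,f,g,j}; column 7 has {e,f,i} — only h is left for (r7,c7).
row 1 has {h}; column 4 has {d,e,f,g,j} — only i is left for (r1,c4).
row 2 has {d,g,i}; column 5 has {d,e,g,h,i,j} — only f is left for (r2,c5).
row 2 has {d,f,g,i}; column 6 has {d,h,i,j} — only e is left for (r2,c6).
row 2 has {d,e,f,g,i}; column 7 has {e,f,h,i} — only j is left for (r2,c7).
row 3 has {d,e,i,j}; column 4 has {d,e,f,g,i,j} — only h is left for (r3,c4).
row 5 has {e,f,h,i,j}; column 2 has {e,g,h,i,j} — only d is left for (r5,c2).
row 5 has {d,e,f,h,i,j}; column 7 has {e,f,h,i,j} — only g is left for (r5,c7).
row 7 has {d,f,g,h,j}; column 1 has {d,f,i} — only e is left for (r7,c1).
row 7 has {d,e,f,g,h,j}; column 3 has {d,f,g,h,j} — only i is left for (r7,c3).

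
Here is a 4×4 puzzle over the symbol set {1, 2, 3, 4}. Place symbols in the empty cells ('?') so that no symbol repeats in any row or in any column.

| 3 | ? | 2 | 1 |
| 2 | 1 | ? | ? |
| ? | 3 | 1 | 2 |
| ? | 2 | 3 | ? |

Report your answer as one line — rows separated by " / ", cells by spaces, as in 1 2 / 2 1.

3 4 2 1 / 2 1 4 3 / 4 3 1 2 / 1 2 3 4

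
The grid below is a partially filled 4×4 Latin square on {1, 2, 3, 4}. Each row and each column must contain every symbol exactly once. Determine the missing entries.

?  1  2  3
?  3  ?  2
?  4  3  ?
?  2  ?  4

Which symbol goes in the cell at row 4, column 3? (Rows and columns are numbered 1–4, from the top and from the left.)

1

(r1,c1) = 4
(r2,c1) = 1
(r2,c3) = 4
(r3,c1) = 2
(r3,c4) = 1
(r4,c1) = 3
(r4,c3) = 1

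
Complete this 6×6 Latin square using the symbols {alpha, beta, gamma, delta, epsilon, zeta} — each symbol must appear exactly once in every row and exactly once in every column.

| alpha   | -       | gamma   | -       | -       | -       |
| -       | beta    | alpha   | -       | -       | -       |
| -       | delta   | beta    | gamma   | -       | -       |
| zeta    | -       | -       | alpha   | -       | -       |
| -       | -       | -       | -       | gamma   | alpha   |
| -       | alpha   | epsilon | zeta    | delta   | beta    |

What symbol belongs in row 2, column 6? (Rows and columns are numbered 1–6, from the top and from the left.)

gamma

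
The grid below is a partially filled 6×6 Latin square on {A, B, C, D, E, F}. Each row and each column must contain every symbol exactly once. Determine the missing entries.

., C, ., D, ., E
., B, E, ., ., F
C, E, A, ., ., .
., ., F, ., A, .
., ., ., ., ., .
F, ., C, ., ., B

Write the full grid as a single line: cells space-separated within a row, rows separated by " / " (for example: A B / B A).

A C B D F E / D B E A C F / C E A F B D / E D F B A C / B F D C E A / F A C E D B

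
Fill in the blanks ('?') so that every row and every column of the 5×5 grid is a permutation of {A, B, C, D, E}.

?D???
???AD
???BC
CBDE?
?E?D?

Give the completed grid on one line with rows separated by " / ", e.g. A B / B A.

(r1,c4) = C
(r2,c2) = C
(r3,c2) = A
(r3,c3) = E
(r4,c5) = A
(r5,c5) = B
(r1,c5) = E
(r2,c3) = B
(r3,c1) = D
(r5,c1) = A
(r5,c3) = C
(r1,c1) = B
(r1,c3) = A
(r2,c1) = E

B D A C E / E C B A D / D A E B C / C B D E A / A E C D B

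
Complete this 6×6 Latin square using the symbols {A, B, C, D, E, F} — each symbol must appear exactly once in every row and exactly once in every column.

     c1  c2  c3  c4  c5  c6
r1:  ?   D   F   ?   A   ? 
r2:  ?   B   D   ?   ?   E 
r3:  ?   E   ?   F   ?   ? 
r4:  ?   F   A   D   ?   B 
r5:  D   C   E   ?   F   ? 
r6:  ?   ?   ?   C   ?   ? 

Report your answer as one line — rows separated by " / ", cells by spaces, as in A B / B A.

(r1,c6): row 1 has {A,D,F}; column 6 has {B,E}, so it must be C.
(r2,c4): row 2 has {B,D,E}; column 4 has {C,D,F}, so it must be A.
(r2,c5): row 2 has {A,B,D,E}; column 5 has {A,F}, so it must be C.
(r4,c5): row 4 has {A,B,D,F}; column 5 has {A,C,F}, so it must be E.
(r5,c4): row 5 has {C,D,E,F}; column 4 has {A,C,D,F}, so it must be B.
(r5,c6): row 5 has {B,C,D,E,F}; column 6 has {B,C,E}, so it must be A.
(r6,c2): row 6 has {C}; column 2 has {B,C,D,E,F}, so it must be A.
(r6,c3): row 6 has {A,C}; column 3 has {A,D,E,F}, so it must be B.
(r6,c5): row 6 has {A,B,C}; column 5 has {A,C,E,F}, so it must be D.
(r6,c6): row 6 has {A,B,C,D}; column 6 has {A,B,C,E}, so it must be F.
(r1,c4): row 1 has {A,C,D,F}; column 4 has {A,B,C,D,F}, so it must be E.
(r2,c1): row 2 has {A,B,C,D,E}; column 1 has {D}, so it must be F.
(r3,c3): row 3 has {E,F}; column 3 has {A,B,D,E,F}, so it must be C.
(r3,c5): row 3 has {C,E,F}; column 5 has {A,C,D,E,F}, so it must be B.
(r3,c6): row 3 has {B,C,E,F}; column 6 has {A,B,C,E,F}, so it must be D.
(r4,c1): row 4 has {A,B,D,E,F}; column 1 has {D,F}, so it must be C.
(r6,c1): row 6 has {A,B,C,D,F}; column 1 has {C,D,F}, so it must be E.
(r1,c1): row 1 has {A,C,D,E,F}; column 1 has {C,D,E,F}, so it must be B.
(r3,c1): row 3 has {B,C,D,E,F}; column 1 has {B,C,D,E,F}, so it must be A.

B D F E A C / F B D A C E / A E C F B D / C F A D E B / D C E B F A / E A B C D F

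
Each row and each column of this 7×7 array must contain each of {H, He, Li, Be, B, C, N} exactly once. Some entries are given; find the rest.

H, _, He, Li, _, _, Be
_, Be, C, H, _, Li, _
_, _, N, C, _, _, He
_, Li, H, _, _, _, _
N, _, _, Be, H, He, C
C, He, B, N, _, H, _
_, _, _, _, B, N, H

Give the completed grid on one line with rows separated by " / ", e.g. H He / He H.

H N He Li C B Be / He Be C H N Li B / B H N C Li Be He / Be Li H B He C N / N B Li Be H He C / C He B N Be H Li / Li C Be He B N H

(r5,c2) = B
(r5,c3) = Li
(r6,c7) = Li
(r7,c2) = C
(r7,c3) = Be
(r7,c4) = He
(r1,c2) = N
(r1,c5) = C
(r1,c6) = B
(r3,c2) = H
(r3,c6) = Be
(r4,c4) = B
(r4,c6) = C
(r4,c7) = N
(r6,c5) = Be
(r7,c1) = Li
(r2,c7) = B
(r3,c1) = B
(r3,c5) = Li
(r4,c5) = He
(r2,c1) = He
(r2,c5) = N
(r4,c1) = Be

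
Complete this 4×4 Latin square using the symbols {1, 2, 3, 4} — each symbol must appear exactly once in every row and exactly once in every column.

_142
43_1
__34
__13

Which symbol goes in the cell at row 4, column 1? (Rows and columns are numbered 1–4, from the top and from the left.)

Cell (r1,c1): row 1 has {1,2,4}; column 1 has {4} → 3.
Cell (r2,c3): row 2 has {1,3,4}; column 3 has {1,3,4} → 2.
Cell (r3,c2): row 3 has {3,4}; column 2 has {1,3} → 2.
Cell (r4,c1): row 4 has {1,3}; column 1 has {3,4} → 2.

2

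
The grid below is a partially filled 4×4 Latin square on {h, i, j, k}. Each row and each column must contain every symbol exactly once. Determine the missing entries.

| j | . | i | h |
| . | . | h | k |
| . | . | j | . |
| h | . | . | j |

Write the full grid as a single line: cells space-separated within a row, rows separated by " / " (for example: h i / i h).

j k i h / i j h k / k h j i / h i k j

(r1,c2) = k
(r2,c1) = i
(r2,c2) = j
(r3,c1) = k
(r3,c4) = i
(r4,c2) = i
(r4,c3) = k
(r3,c2) = h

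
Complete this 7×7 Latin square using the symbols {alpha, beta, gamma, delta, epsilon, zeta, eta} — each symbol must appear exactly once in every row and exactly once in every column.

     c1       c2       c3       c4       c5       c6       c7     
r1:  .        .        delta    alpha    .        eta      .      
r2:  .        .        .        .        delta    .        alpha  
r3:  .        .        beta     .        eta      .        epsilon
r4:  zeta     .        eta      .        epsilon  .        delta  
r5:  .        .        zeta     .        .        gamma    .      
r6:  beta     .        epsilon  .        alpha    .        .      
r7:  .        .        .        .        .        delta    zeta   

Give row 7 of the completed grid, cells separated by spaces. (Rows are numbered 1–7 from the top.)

At row 2, column 3: row 2 has {alpha,delta}; column 3 has {beta,delta,epsilon,zeta,eta}; that leaves gamma.
At row 5, column 5: row 5 has {gamma,zeta}; column 5 has {alpha,delta,epsilon,eta}; that leaves beta.
At row 5, column 7: row 5 has {beta,gamma,zeta}; column 7 has {alpha,delta,epsilon,zeta}; that leaves eta.
At row 6, column 6: row 6 has {alpha,beta,epsilon}; column 6 has {gamma,delta,eta}; that leaves zeta.
At row 6, column 7: row 6 has {alpha,beta,epsilon,zeta}; column 7 has {alpha,delta,epsilon,zeta,eta}; that leaves gamma.
At row 7, column 3: row 7 has {delta,zeta}; column 3 has {beta,gamma,delta,epsilon,zeta,eta}; that leaves alpha.
At row 7, column 5: row 7 has {alpha,delta,zeta}; column 5 has {alpha,beta,delta,epsilon,eta}; that leaves gamma.
At row 1, column 5: row 1 has {alpha,delta,eta}; column 5 has {alpha,beta,gamma,delta,epsilon,eta}; that leaves zeta.
At row 1, column 7: row 1 has {alpha,delta,zeta,eta}; column 7 has {alpha,gamma,delta,epsilon,zeta,eta}; that leaves beta.
At row 3, column 6: row 3 has {beta,epsilon,eta}; column 6 has {gamma,delta,zeta,eta}; that leaves alpha.
At row 4, column 6: row 4 has {delta,epsilon,zeta,eta}; column 6 has {alpha,gamma,delta,zeta,eta}; that leaves beta.
At row 2, column 6: row 2 has {alpha,gamma,delta}; column 6 has {alpha,beta,gamma,delta,zeta,eta}; that leaves epsilon.
At row 4, column 4: row 4 has {beta,delta,epsilon,zeta,eta}; column 4 has {alpha}; that leaves gamma.
At row 2, column 1: row 2 has {alpha,gamma,delta,epsilon}; column 1 has {beta,zeta}; that leaves eta.
At row 4, column 2: row 4 has {beta,gamma,delta,epsilon,zeta,eta}; column 2 is empty so far; that leaves alpha.
At row 7, column 1: row 7 has {alpha,gamma,delta,zeta}; column 1 has {beta,zeta,eta}; that leaves epsilon.
At row 1, column 1: row 1 has {alpha,beta,delta,zeta,eta}; column 1 has {beta,epsilon,zeta,eta}; that leaves gamma.
At row 1, column 2: row 1 has {alpha,beta,gamma,delta,zeta,eta}; column 2 has {alpha}; that leaves epsilon.
At row 3, column 1: row 3 has {alpha,beta,epsilon,eta}; column 1 has {beta,gamma,epsilon,zeta,eta}; that leaves delta.
At row 3, column 4: row 3 has {alpha,beta,delta,epsilon,eta}; column 4 has {alpha,gamma}; that leaves zeta.
At row 5, column 1: row 5 has {beta,gamma,zeta,eta}; column 1 has {beta,gamma,delta,epsilon,zeta,eta}; that leaves alpha.
At row 5, column 2: row 5 has {alpha,beta,gamma,zeta,eta}; column 2 has {alpha,epsilon}; that leaves delta.
At row 5, column 4: row 5 has {alpha,beta,gamma,delta,zeta,eta}; column 4 has {alpha,gamma,zeta}; that leaves epsilon.
At row 6, column 2: row 6 has {alpha,beta,gamma,epsilon,zeta}; column 2 has {alpha,delta,epsilon}; that leaves eta.
At row 6, column 4: row 6 has {alpha,beta,gamma,epsilon,zeta,eta}; column 4 has {alpha,gamma,epsilon,zeta}; that leaves delta.
At row 7, column 2: row 7 has {alpha,gamma,delta,epsilon,zeta}; column 2 has {alpha,delta,epsilon,eta}; that leaves beta.
At row 7, column 4: row 7 has {alpha,beta,gamma,delta,epsilon,zeta}; column 4 has {alpha,gamma,delta,epsilon,zeta}; that leaves eta.

epsilon beta alpha eta gamma delta zeta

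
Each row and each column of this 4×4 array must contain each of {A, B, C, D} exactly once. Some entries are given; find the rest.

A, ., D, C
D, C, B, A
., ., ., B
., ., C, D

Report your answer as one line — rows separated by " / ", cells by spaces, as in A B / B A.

A B D C / D C B A / C D A B / B A C D

At row 1, column 2: row 1 has {A,C,D}; column 2 has {C}; that leaves B.
At row 3, column 1: row 3 has {B}; column 1 has {A,D}; that leaves C.
At row 3, column 3: row 3 has {B,C}; column 3 has {B,C,D}; that leaves A.
At row 4, column 1: row 4 has {C,D}; column 1 has {A,C,D}; that leaves B.
At row 4, column 2: row 4 has {B,C,D}; column 2 has {B,C}; that leaves A.
At row 3, column 2: row 3 has {A,B,C}; column 2 has {A,B,C}; that leaves D.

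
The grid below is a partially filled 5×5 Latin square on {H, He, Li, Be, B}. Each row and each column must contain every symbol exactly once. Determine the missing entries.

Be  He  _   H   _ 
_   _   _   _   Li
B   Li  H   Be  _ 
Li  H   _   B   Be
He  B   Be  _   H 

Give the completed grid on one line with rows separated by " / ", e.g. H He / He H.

Be He Li H B / H Be B He Li / B Li H Be He / Li H He B Be / He B Be Li H

Cell (r1,c5): row 1 has {H,He,Be}; column 5 has {H,Li,Be} → B.
Cell (r2,c1): row 2 has {Li}; column 1 has {He,Li,Be,B} → H.
Cell (r2,c2): row 2 has {H,Li}; column 2 has {H,He,Li,B} → Be.
Cell (r2,c4): row 2 has {H,Li,Be}; column 4 has {H,Be,B} → He.
Cell (r3,c5): row 3 has {H,Li,Be,B}; column 5 has {H,Li,Be,B} → He.
Cell (r4,c3): row 4 has {H,Li,Be,B}; column 3 has {H,Be} → He.
Cell (r5,c4): row 5 has {H,He,Be,B}; column 4 has {H,He,Be,B} → Li.
Cell (r1,c3): row 1 has {H,He,Be,B}; column 3 has {H,He,Be} → Li.
Cell (r2,c3): row 2 has {H,He,Li,Be}; column 3 has {H,He,Li,Be} → B.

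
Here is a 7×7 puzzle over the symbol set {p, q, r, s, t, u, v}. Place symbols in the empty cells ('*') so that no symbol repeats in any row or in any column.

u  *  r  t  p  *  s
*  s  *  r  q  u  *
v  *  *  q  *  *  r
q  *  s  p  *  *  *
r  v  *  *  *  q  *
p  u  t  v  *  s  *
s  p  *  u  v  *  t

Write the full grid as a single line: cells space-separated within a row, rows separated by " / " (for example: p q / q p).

row 1 has {p,r,s,t,u}; column 2 has {p,s,u,v} — only q is left for (r1,c2).
row 1 has {p,q,r,s,t,u}; column 6 has {q,s,u} — only v is left for (r1,c6).
row 2 has {q,r,s,u}; column 1 has {p,q,r,s,u,v} — only t is left for (r2,c1).
row 3 has {q,r,v}; column 2 has {p,q,s,u,v} — only t is left for (r3,c2).
row 3 has {q,r,t,v}; column 6 has {q,s,u,v} — only p is left for (r3,c6).
row 4 has {p,q,s}; column 2 has {p,q,s,t,u,v} — only r is left for (r4,c2).
row 4 has {p,q,r,s}; column 6 has {p,q,s,u,v} — only t is left for (r4,c6).
row 5 has {q,r,v}; column 4 has {p,q,r,t,u,v} — only s is left for (r5,c4).
row 6 has {p,s,t,u,v}; column 5 has {p,q,v} — only r is left for (r6,c5).
row 6 has {p,r,s,t,u,v}; column 7 has {r,s,t} — only q is left for (r6,c7).
row 7 has {p,s,t,u,v}; column 3 has {r,s,t} — only q is left for (r7,c3).
row 7 has {p,q,s,t,u,v}; column 6 has {p,q,s,t,u,v} — only r is left for (r7,c6).
row 3 has {p,q,r,t,v}; column 3 has {q,r,s,t} — only u is left for (r3,c3).
row 3 has {p,q,r,t,u,v}; column 5 has {p,q,r,v} — only s is left for (r3,c5).
row 4 has {p,q,r,s,t}; column 5 has {p,q,r,s,v} — only u is left for (r4,c5).
row 4 has {p,q,r,s,t,u}; column 7 has {q,r,s,t} — only v is left for (r4,c7).
row 5 has {q,r,s,v}; column 3 has {q,r,s,t,u} — only p is left for (r5,c3).
row 5 has {p,q,r,s,v}; column 5 has {p,q,r,s,u,v} — only t is left for (r5,c5).
row 5 has {p,q,r,s,t,v}; column 7 has {q,r,s,t,v} — only u is left for (r5,c7).
row 2 has {q,r,s,t,u}; column 3 has {p,q,r,s,t,u} — only v is left for (r2,c3).
row 2 has {q,r,s,t,u,v}; column 7 has {q,r,s,t,u,v} — only p is left for (r2,c7).

u q r t p v s / t s v r q u p / v t u q s p r / q r s p u t v / r v p s t q u / p u t v r s q / s p q u v r t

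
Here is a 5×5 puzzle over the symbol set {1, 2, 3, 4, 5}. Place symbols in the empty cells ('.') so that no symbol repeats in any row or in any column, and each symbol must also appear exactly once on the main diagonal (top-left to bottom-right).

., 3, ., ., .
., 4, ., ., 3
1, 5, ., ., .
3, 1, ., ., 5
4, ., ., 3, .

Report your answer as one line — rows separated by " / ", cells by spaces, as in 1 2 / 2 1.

row 4 has {1,3,5}; column 4 has {3}; the diagonal has {4} — only 2 is left for (r4,c4).
row 5 has {3,4}; column 2 has {1,3,4,5} — only 2 is left for (r5,c2).
row 5 has {2,3,4}; column 5 has {3,5}; the diagonal has {2,4} — only 1 is left for (r5,c5).
row 1 has {3}; column 1 has {1,3,4}; the diagonal has {1,2,4} — only 5 is left for (r1,c1).
row 2 has {3,4}; column 1 has {1,3,4,5} — only 2 is left for (r2,c1).
row 3 has {1,5}; column 3 is empty so far; the diagonal has {1,2,4,5} — only 3 is left for (r3,c3).
row 3 has {1,3,5}; column 4 has {2,3} — only 4 is left for (r3,c4).
row 3 has {1,3,4,5}; column 5 has {1,3,5} — only 2 is left for (r3,c5).
row 4 has {1,2,3,5}; column 3 has {3} — only 4 is left for (r4,c3).
row 5 has {1,2,3,4}; column 3 has {3,4} — only 5 is left for (r5,c3).
row 1 has {3,5}; column 4 has {2,3,4} — only 1 is left for (r1,c4).
row 1 has {1,3,5}; column 5 has {1,2,3,5} — only 4 is left for (r1,c5).
row 2 has {2,3,4}; column 3 has {3,4,5} — only 1 is left for (r2,c3).
row 2 has {1,2,3,4}; column 4 has {1,2,3,4} — only 5 is left for (r2,c4).
row 1 has {1,3,4,5}; column 3 has {1,3,4,5} — only 2 is left for (r1,c3).

5 3 2 1 4 / 2 4 1 5 3 / 1 5 3 4 2 / 3 1 4 2 5 / 4 2 5 3 1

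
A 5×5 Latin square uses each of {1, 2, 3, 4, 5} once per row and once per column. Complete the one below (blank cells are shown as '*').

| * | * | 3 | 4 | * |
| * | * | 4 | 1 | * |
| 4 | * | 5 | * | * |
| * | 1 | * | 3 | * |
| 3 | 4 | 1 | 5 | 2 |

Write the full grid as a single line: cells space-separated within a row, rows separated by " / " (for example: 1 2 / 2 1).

1 2 3 4 5 / 2 5 4 1 3 / 4 3 5 2 1 / 5 1 2 3 4 / 3 4 1 5 2

(r3,c4) = 2
(r4,c3) = 2
(r3,c2) = 3
(r3,c5) = 1
(r4,c1) = 5
(r4,c5) = 4
(r1,c5) = 5
(r2,c1) = 2
(r2,c2) = 5
(r2,c5) = 3
(r1,c1) = 1
(r1,c2) = 2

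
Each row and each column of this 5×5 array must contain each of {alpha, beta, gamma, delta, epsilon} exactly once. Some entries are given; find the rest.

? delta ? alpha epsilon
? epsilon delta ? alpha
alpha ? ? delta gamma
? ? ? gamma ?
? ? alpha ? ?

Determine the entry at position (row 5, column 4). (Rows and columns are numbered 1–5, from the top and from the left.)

epsilon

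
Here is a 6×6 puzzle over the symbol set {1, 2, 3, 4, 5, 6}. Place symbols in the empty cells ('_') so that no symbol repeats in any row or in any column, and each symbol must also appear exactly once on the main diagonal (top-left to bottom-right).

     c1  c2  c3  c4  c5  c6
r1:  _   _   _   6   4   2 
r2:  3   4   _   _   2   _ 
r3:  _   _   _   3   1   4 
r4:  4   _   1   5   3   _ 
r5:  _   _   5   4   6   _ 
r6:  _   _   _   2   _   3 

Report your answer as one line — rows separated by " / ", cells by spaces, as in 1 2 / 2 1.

1 5 3 6 4 2 / 3 4 6 1 2 5 / 5 6 2 3 1 4 / 4 2 1 5 3 6 / 2 3 5 4 6 1 / 6 1 4 2 5 3

Cell (r1,c1): row 1 has {2,4,6}; column 1 has {3,4}; the diagonal has {3,4,5,6} → 1.
Cell (r1,c3): row 1 has {1,2,4,6}; column 3 has {1,5} → 3.
Cell (r2,c3): row 2 has {2,3,4}; column 3 has {1,3,5} → 6.
Cell (r2,c4): row 2 has {2,3,4,6}; column 4 has {2,3,4,5,6} → 1.
Cell (r2,c6): row 2 has {1,2,3,4,6}; column 6 has {2,3,4} → 5.
Cell (r3,c3): row 3 has {1,3,4}; column 3 has {1,3,5,6}; the diagonal has {1,3,4,5,6} → 2.
Cell (r4,c6): row 4 has {1,3,4,5}; column 6 has {2,3,4,5} → 6.
Cell (r5,c1): row 5 has {4,5,6}; column 1 has {1,3,4} → 2.
Cell (r5,c6): row 5 has {2,4,5,6}; column 6 has {2,3,4,5,6} → 1.
Cell (r6,c3): row 6 has {2,3}; column 3 has {1,2,3,5,6} → 4.
Cell (r6,c5): row 6 has {2,3,4}; column 5 has {1,2,3,4,6} → 5.
Cell (r1,c2): row 1 has {1,2,3,4,6}; column 2 has {4} → 5.
Cell (r3,c2): row 3 has {1,2,3,4}; column 2 has {4,5} → 6.
Cell (r4,c2): row 4 has {1,3,4,5,6}; column 2 has {4,5,6} → 2.
Cell (r5,c2): row 5 has {1,2,4,5,6}; column 2 has {2,4,5,6} → 3.
Cell (r6,c1): row 6 has {2,3,4,5}; column 1 has {1,2,3,4} → 6.
Cell (r6,c2): row 6 has {2,3,4,5,6}; column 2 has {2,3,4,5,6} → 1.
Cell (r3,c1): row 3 has {1,2,3,4,6}; column 1 has {1,2,3,4,6} → 5.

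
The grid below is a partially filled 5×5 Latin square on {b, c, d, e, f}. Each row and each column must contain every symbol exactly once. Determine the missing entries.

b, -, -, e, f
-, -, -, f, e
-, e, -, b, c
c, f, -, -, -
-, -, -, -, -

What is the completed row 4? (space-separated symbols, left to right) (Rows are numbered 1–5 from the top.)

c f e d b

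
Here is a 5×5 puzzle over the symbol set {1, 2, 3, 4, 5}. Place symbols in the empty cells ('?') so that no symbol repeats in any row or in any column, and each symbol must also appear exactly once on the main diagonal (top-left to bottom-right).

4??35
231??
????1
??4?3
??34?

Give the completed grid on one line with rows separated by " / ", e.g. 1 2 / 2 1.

4 1 2 3 5 / 2 3 1 5 4 / 3 4 5 2 1 / 5 2 4 1 3 / 1 5 3 4 2

(r1,c3) = 2
(r2,c4) = 5
(r2,c5) = 4
(r3,c3) = 5
(r3,c4) = 2
(r4,c4) = 1
(r5,c5) = 2
(r1,c2) = 1
(r3,c1) = 3
(r3,c2) = 4
(r4,c1) = 5
(r4,c2) = 2
(r5,c1) = 1
(r5,c2) = 5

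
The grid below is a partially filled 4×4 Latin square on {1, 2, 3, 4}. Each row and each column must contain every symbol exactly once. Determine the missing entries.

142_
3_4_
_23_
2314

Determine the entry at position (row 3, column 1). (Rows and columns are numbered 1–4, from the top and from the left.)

4

(r1,c4) = 3
(r2,c2) = 1
(r2,c4) = 2
(r3,c1) = 4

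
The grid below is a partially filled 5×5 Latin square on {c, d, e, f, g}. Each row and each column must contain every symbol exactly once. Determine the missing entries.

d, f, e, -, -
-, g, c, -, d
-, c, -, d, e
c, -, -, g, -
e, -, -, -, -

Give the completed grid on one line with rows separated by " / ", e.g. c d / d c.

d f e c g / f g c e d / g c f d e / c e d g f / e d g f c

(r1,c4) = c
(r1,c5) = g
(r2,c1) = f
(r2,c4) = e
(r3,c1) = g
(r3,c3) = f
(r4,c3) = d
(r4,c5) = f
(r5,c2) = d
(r5,c3) = g
(r5,c4) = f
(r5,c5) = c
(r4,c2) = e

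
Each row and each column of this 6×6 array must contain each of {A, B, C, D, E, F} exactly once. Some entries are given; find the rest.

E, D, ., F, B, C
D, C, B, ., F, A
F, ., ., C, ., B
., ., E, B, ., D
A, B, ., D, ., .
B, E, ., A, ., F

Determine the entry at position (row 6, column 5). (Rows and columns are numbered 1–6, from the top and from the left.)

D

row 1 has {B,C,D,E,F}; column 3 has {B,E} — only A is left for (r1,c3).
row 2 has {A,B,C,D,F}; column 4 has {A,B,C,D,F} — only E is left for (r2,c4).
row 3 has {B,C,F}; column 2 has {B,C,D,E} — only A is left for (r3,c2).
row 3 has {A,B,C,F}; column 3 has {A,B,E} — only D is left for (r3,c3).
row 3 has {A,B,C,D,F}; column 5 has {B,F} — only E is left for (r3,c5).
row 4 has {B,D,E}; column 1 has {A,B,D,E,F} — only C is left for (r4,c1).
row 4 has {B,C,D,E}; column 2 has {A,B,C,D,E} — only F is left for (r4,c2).
row 4 has {B,C,D,E,F}; column 5 has {B,E,F} — only A is left for (r4,c5).
row 5 has {A,B,D}; column 5 has {A,B,E,F} — only C is left for (r5,c5).
row 5 has {A,B,C,D}; column 6 has {A,B,C,D,F} — only E is left for (r5,c6).
row 6 has {A,B,E,F}; column 3 has {A,B,D,E} — only C is left for (r6,c3).
row 6 has {A,B,C,E,F}; column 5 has {A,B,C,E,F} — only D is left for (r6,c5).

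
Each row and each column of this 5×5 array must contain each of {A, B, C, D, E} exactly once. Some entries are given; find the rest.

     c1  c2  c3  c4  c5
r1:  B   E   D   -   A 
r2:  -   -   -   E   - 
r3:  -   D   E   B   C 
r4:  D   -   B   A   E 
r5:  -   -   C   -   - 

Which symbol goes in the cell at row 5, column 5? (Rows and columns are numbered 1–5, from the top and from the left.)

B

Cell (r1,c4): row 1 has {A,B,D,E}; column 4 has {A,B,E} → C.
Cell (r2,c3): row 2 has {E}; column 3 has {B,C,D,E} → A.
Cell (r3,c1): row 3 has {B,C,D,E}; column 1 has {B,D} → A.
Cell (r4,c2): row 4 has {A,B,D,E}; column 2 has {D,E} → C.
Cell (r5,c1): row 5 has {C}; column 1 has {A,B,D} → E.
Cell (r5,c4): row 5 has {C,E}; column 4 has {A,B,C,E} → D.
Cell (r5,c5): row 5 has {C,D,E}; column 5 has {A,C,E} → B.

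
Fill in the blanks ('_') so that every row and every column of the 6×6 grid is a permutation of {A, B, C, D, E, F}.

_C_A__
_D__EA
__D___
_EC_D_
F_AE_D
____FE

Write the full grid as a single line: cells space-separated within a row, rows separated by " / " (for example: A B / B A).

At row 1, column 5: row 1 has {A,C}; column 5 has {D,E,F}; that leaves B.
At row 1, column 6: row 1 has {A,B,C}; column 6 has {A,D,E}; that leaves F.
At row 4, column 6: row 4 has {C,D,E}; column 6 has {A,D,E,F}; that leaves B.
At row 5, column 2: row 5 has {A,D,E,F}; column 2 has {C,D,E}; that leaves B.
At row 5, column 5: row 5 has {A,B,D,E,F}; column 5 has {B,D,E,F}; that leaves C.
At row 6, column 2: row 6 has {E,F}; column 2 has {B,C,D,E}; that leaves A.
At row 6, column 3: row 6 has {A,E,F}; column 3 has {A,C,D}; that leaves B.
At row 1, column 3: row 1 has {A,B,C,F}; column 3 has {A,B,C,D}; that leaves E.
At row 2, column 3: row 2 has {A,D,E}; column 3 has {A,B,C,D,E}; that leaves F.
At row 3, column 2: row 3 has {D}; column 2 has {A,B,C,D,E}; that leaves F.
At row 3, column 5: row 3 has {D,F}; column 5 has {B,C,D,E,F}; that leaves A.
At row 3, column 6: row 3 has {A,D,F}; column 6 has {A,B,D,E,F}; that leaves C.
At row 4, column 1: row 4 has {B,C,D,E}; column 1 has {F}; that leaves A.
At row 4, column 4: row 4 has {A,B,C,D,E}; column 4 has {A,E}; that leaves F.
At row 1, column 1: row 1 has {A,B,C,E,F}; column 1 has {A,F}; that leaves D.
At row 3, column 4: row 3 has {A,C,D,F}; column 4 has {A,E,F}; that leaves B.
At row 6, column 1: row 6 has {A,B,E,F}; column 1 has {A,D,F}; that leaves C.
At row 6, column 4: row 6 has {A,B,C,E,F}; column 4 has {A,B,E,F}; that leaves D.
At row 2, column 1: row 2 has {A,D,E,F}; column 1 has {A,C,D,F}; that leaves B.
At row 2, column 4: row 2 has {A,B,D,E,F}; column 4 has {A,B,D,E,F}; that leaves C.
At row 3, column 1: row 3 has {A,B,C,D,F}; column 1 has {A,B,C,D,F}; that leaves E.

D C E A B F / B D F C E A / E F D B A C / A E C F D B / F B A E C D / C A B D F E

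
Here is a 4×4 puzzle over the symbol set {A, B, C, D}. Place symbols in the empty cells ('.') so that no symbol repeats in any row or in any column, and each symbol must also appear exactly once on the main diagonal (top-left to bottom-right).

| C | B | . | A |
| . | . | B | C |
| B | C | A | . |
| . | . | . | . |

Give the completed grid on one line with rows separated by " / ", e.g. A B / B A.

C B D A / A D B C / B C A D / D A C B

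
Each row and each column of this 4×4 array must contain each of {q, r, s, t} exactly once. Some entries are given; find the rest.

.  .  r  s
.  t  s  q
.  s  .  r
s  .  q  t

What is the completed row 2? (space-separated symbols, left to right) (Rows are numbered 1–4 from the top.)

r t s q

Cell (r1,c2): row 1 has {r,s}; column 2 has {s,t} → q.
Cell (r2,c1): row 2 has {q,s,t}; column 1 has {s} → r.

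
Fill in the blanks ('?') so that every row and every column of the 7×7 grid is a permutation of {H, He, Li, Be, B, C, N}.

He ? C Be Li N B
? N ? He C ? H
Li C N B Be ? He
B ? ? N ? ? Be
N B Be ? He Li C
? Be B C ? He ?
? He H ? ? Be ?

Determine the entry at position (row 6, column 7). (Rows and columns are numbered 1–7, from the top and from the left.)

Li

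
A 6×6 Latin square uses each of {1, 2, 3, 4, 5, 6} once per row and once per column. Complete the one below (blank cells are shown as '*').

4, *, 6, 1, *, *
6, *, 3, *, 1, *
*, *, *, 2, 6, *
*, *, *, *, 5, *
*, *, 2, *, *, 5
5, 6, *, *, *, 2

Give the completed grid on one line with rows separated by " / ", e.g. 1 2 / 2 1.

row 1 has {1,4,6}; column 6 has {2,5} — only 3 is left for (r1,c6).
row 2 has {1,3,6}; column 6 has {2,3,5} — only 4 is left for (r2,c6).
row 3 has {2,6}; column 6 has {2,3,4,5} — only 1 is left for (r3,c6).
row 4 has {5}; column 6 has {1,2,3,4,5} — only 6 is left for (r4,c6).
row 1 has {1,3,4,6}; column 5 has {1,5,6} — only 2 is left for (r1,c5).
row 2 has {1,3,4,6}; column 4 has {1,2} — only 5 is left for (r2,c4).
row 3 has {1,2,6}; column 1 has {4,5,6} — only 3 is left for (r3,c1).
row 5 has {2,5}; column 1 has {3,4,5,6} — only 1 is left for (r5,c1).
row 1 has {1,2,3,4,6}; column 2 has {6} — only 5 is left for (r1,c2).
row 2 has {1,3,4,5,6}; column 2 has {5,6} — only 2 is left for (r2,c2).
row 3 has {1,2,3,6}; column 2 has {2,5,6} — only 4 is left for (r3,c2).
row 3 has {1,2,3,4,6}; column 3 has {2,3,6} — only 5 is left for (r3,c3).
row 4 has {5,6}; column 1 has {1,3,4,5,6} — only 2 is left for (r4,c1).
row 5 has {1,2,5}; column 2 has {2,4,5,6} — only 3 is left for (r5,c2).
row 5 has {1,2,3,5}; column 5 has {1,2,5,6} — only 4 is left for (r5,c5).
row 6 has {2,5,6}; column 5 has {1,2,4,5,6} — only 3 is left for (r6,c5).
row 4 has {2,5,6}; column 2 has {2,3,4,5,6} — only 1 is left for (r4,c2).
row 4 has {1,2,5,6}; column 3 has {2,3,5,6} — only 4 is left for (r4,c3).
row 4 has {1,2,4,5,6}; column 4 has {1,2,5} — only 3 is left for (r4,c4).
row 5 has {1,2,3,4,5}; column 4 has {1,2,3,5} — only 6 is left for (r5,c4).
row 6 has {2,3,5,6}; column 3 has {2,3,4,5,6} — only 1 is left for (r6,c3).
row 6 has {1,2,3,5,6}; column 4 has {1,2,3,5,6} — only 4 is left for (r6,c4).

4 5 6 1 2 3 / 6 2 3 5 1 4 / 3 4 5 2 6 1 / 2 1 4 3 5 6 / 1 3 2 6 4 5 / 5 6 1 4 3 2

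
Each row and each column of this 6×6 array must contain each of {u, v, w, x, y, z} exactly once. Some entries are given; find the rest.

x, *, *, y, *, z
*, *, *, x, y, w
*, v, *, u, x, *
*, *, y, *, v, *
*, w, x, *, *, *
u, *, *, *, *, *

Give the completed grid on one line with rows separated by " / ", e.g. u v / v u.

(r1,c2): row 1 has {x,y,z}; column 2 has {v,w}, so it must be u.
(r1,c5): row 1 has {u,x,y,z}; column 5 has {v,x,y}, so it must be w.
(r2,c2): row 2 has {w,x,y}; column 2 has {u,v,w}, so it must be z.
(r3,c6): row 3 has {u,v,x}; column 6 has {w,z}, so it must be y.
(r4,c2): row 4 has {v,y}; column 2 has {u,v,w,z}, so it must be x.
(r4,c6): row 4 has {v,x,y}; column 6 has {w,y,z}, so it must be u.
(r5,c6): row 5 has {w,x}; column 6 has {u,w,y,z}, so it must be v.
(r6,c2): row 6 has {u}; column 2 has {u,v,w,x,z}, so it must be y.
(r6,c5): row 6 has {u,y}; column 5 has {v,w,x,y}, so it must be z.
(r6,c6): row 6 has {u,y,z}; column 6 has {u,v,w,y,z}, so it must be x.
(r1,c3): row 1 has {u,w,x,y,z}; column 3 has {x,y}, so it must be v.
(r2,c1): row 2 has {w,x,y,z}; column 1 has {u,x}, so it must be v.
(r2,c3): row 2 has {v,w,x,y,z}; column 3 has {v,x,y}, so it must be u.
(r5,c4): row 5 has {v,w,x}; column 4 has {u,x,y}, so it must be z.
(r5,c5): row 5 has {v,w,x,z}; column 5 has {v,w,x,y,z}, so it must be u.
(r6,c3): row 6 has {u,x,y,z}; column 3 has {u,v,x,y}, so it must be w.
(r6,c4): row 6 has {u,w,x,y,z}; column 4 has {u,x,y,z}, so it must be v.
(r3,c3): row 3 has {u,v,x,y}; column 3 has {u,v,w,x,y}, so it must be z.
(r4,c4): row 4 has {u,v,x,y}; column 4 has {u,v,x,y,z}, so it must be w.
(r5,c1): row 5 has {u,v,w,x,z}; column 1 has {u,v,x}, so it must be y.
(r3,c1): row 3 has {u,v,x,y,z}; column 1 has {u,v,x,y}, so it must be w.
(r4,c1): row 4 has {u,v,w,x,y}; column 1 has {u,v,w,x,y}, so it must be z.

x u v y w z / v z u x y w / w v z u x y / z x y w v u / y w x z u v / u y w v z x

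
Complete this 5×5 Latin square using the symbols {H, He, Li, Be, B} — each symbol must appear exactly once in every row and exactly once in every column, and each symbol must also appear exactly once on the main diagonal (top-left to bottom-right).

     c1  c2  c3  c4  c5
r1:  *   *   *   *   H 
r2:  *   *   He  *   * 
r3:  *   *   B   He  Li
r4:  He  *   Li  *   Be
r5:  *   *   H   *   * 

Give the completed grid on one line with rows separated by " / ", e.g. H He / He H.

Li He Be B H / H Be He Li B / Be H B He Li / He B Li H Be / B Li H Be He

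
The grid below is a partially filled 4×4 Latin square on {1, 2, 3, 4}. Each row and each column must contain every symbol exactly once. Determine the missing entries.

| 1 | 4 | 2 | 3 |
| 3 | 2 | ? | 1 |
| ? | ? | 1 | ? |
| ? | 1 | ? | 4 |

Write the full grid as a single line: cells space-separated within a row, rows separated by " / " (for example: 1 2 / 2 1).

1 4 2 3 / 3 2 4 1 / 4 3 1 2 / 2 1 3 4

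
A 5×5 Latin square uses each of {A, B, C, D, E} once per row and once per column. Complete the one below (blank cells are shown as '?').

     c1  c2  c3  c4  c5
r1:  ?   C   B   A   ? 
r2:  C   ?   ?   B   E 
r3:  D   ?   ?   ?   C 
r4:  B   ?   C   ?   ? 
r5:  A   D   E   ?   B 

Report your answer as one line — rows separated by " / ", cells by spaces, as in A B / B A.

E C B A D / C A D B E / D B A E C / B E C D A / A D E C B

(r1,c1) = E
(r1,c5) = D
(r2,c2) = A
(r2,c3) = D
(r3,c3) = A
(r3,c4) = E
(r4,c2) = E
(r4,c4) = D
(r4,c5) = A
(r5,c4) = C
(r3,c2) = B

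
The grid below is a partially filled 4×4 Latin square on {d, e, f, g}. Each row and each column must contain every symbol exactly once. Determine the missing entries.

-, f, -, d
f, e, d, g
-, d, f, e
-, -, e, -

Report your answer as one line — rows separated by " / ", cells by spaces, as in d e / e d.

e f g d / f e d g / g d f e / d g e f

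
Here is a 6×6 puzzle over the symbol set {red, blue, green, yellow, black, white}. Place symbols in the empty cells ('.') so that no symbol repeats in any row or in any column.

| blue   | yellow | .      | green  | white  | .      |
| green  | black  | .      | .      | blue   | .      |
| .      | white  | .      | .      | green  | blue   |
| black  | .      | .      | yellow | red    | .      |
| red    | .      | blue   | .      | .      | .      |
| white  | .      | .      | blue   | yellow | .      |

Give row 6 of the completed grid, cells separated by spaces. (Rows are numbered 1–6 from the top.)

white red green blue yellow black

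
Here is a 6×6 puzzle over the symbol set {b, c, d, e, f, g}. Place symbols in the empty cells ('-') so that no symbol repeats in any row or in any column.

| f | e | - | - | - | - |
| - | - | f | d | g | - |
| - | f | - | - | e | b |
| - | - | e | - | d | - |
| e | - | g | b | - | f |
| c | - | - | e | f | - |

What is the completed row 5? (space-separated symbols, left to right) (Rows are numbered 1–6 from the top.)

row 2 has {d,f,g}; column 1 has {c,e,f} — only b is left for (r2,c1).
row 2 has {b,d,f,g}; column 2 has {e,f} — only c is left for (r2,c2).
row 2 has {b,c,d,f,g}; column 6 has {b,f} — only e is left for (r2,c6).
row 4 has {d,e}; column 1 has {b,c,e,f} — only g is left for (r4,c1).
row 4 has {d,e,g}; column 2 has {c,e,f} — only b is left for (r4,c2).
row 4 has {b,d,e,g}; column 6 has {b,e,f} — only c is left for (r4,c6).
row 5 has {b,e,f,g}; column 2 has {b,c,e,f} — only d is left for (r5,c2).
row 5 has {b,d,e,f,g}; column 5 has {d,e,f,g} — only c is left for (r5,c5).

e d g b c f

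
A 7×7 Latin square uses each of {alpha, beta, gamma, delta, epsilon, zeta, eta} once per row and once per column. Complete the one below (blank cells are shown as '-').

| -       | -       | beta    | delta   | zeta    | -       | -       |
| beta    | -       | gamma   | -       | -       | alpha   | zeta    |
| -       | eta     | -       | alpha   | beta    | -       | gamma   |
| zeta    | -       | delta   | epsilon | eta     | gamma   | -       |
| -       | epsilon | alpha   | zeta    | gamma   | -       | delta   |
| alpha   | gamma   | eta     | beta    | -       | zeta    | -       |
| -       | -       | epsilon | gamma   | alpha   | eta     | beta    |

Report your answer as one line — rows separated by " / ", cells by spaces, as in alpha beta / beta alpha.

gamma alpha beta delta zeta epsilon eta / beta delta gamma eta epsilon alpha zeta / epsilon eta zeta alpha beta delta gamma / zeta beta delta epsilon eta gamma alpha / eta epsilon alpha zeta gamma beta delta / alpha gamma eta beta delta zeta epsilon / delta zeta epsilon gamma alpha eta beta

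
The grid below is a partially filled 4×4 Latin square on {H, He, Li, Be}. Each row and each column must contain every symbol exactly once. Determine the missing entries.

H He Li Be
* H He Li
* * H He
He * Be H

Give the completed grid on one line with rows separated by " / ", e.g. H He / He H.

H He Li Be / Be H He Li / Li Be H He / He Li Be H

(r2,c1) = Be
(r3,c1) = Li
(r3,c2) = Be
(r4,c2) = Li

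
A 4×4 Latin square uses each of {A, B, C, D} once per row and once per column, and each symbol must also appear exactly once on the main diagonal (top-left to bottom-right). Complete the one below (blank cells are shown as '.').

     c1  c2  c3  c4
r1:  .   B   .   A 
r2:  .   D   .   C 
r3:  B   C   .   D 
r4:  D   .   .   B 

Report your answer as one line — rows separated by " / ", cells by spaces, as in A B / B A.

At row 1, column 1: row 1 has {A,B}; column 1 has {B,D}; the diagonal has {B,D}; that leaves C.
At row 1, column 3: row 1 has {A,B,C}; column 3 is empty so far; that leaves D.
At row 2, column 1: row 2 has {C,D}; column 1 has {B,C,D}; that leaves A.
At row 2, column 3: row 2 has {A,C,D}; column 3 has {D}; that leaves B.
At row 3, column 3: row 3 has {B,C,D}; column 3 has {B,D}; the diagonal has {B,C,D}; that leaves A.
At row 4, column 2: row 4 has {B,D}; column 2 has {B,C,D}; that leaves A.
At row 4, column 3: row 4 has {A,B,D}; column 3 has {A,B,D}; that leaves C.

C B D A / A D B C / B C A D / D A C B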